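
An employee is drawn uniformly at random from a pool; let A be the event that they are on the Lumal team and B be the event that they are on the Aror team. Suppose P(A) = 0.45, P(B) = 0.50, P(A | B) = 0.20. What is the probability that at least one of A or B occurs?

P(A ∩ B) = P(B)·P(A|B) = 0.50 × 0.20 = 0.10
Using inclusion–exclusion:
P(A ∪ B) = 0.45 + 0.50 − 0.10 = 0.85

0.85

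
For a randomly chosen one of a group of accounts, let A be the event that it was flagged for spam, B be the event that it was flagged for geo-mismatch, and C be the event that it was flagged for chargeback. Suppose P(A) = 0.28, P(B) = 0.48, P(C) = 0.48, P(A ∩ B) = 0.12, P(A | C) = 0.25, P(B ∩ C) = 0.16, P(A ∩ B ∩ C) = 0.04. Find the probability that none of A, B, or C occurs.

0.12

P(A ∩ C) = P(C)·P(A|C) = 0.48 × 0.25 = 0.12
P(A ∪ B ∪ C) = 0.28 + 0.48 + 0.48 − 0.12 − 0.12 − 0.16 + 0.04 = 0.88
P(none) = 1 − 0.88 = 0.12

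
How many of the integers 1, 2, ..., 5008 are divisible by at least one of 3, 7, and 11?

2406

1669 + 715 + 455 − 238 − 151 − 65 + 21 = 2406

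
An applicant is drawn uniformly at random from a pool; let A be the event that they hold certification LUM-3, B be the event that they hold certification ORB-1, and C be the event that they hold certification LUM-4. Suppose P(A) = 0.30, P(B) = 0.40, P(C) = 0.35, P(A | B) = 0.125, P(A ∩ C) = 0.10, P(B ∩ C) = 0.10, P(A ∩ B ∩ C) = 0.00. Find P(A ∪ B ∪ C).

P(A ∩ B) = P(B)·P(A|B) = 0.40 × 0.125 = 0.05
By inclusion–exclusion:
P(A ∪ B ∪ C) = 0.30 + 0.40 + 0.35 − 0.05 − 0.10 − 0.10 + 0.00 = 0.80

0.80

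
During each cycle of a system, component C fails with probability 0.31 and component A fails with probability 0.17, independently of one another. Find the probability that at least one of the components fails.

0.4273

Since the events are independent, P(none) is the product of the individual non-occurrence probabilities.
P(none) = (1 − 0.31) × (1 − 0.17) = 0.69 × 0.83 = 0.5727
P(at least one) = 1 − 0.5727 = 0.4273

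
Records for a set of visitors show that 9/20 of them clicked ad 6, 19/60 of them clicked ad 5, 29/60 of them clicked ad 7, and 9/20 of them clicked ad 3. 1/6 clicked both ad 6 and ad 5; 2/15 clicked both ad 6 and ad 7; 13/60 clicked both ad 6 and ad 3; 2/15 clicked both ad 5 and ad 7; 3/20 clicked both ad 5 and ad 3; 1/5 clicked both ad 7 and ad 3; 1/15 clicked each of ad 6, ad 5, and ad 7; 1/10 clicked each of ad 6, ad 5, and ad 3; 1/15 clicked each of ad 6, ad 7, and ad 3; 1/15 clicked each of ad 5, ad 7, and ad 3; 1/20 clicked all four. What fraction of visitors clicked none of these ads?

1/20

Using inclusion–exclusion:
P(union) = 9/20 + 19/60 + 29/60 + 9/20 − 1/6 − 2/15 − 13/60 − 2/15 − 3/20 − 1/5 + 1/15 + 1/10 + 1/15 + 1/15 − 1/20 = 19/20
P(none) = 1 − 19/20 = 1/20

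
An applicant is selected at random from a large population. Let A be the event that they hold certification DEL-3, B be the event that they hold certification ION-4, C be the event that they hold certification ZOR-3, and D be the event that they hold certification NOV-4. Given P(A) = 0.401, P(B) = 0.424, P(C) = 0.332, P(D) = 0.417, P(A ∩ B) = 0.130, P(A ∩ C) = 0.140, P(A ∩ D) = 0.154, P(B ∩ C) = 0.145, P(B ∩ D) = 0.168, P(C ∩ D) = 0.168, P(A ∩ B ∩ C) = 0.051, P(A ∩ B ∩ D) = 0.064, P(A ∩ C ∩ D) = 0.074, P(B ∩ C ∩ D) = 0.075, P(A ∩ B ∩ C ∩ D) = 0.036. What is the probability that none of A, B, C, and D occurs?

0.103

P(A ∪ B ∪ C ∪ D) = 0.401 + 0.424 + 0.332 + 0.417 − 0.130 − 0.140 − 0.154 − 0.145 − 0.168 − 0.168 + 0.051 + 0.064 + 0.074 + 0.075 − 0.036 = 0.897
P(none) = 1 − 0.897 = 0.103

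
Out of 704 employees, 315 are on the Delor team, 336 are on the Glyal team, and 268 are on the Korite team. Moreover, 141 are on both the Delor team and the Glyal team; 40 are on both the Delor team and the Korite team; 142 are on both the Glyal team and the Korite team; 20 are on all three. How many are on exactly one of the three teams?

|exactly one| = 315 + 336 + 268 − 2·141 − 2·40 − 2·142 + 3·20 = 333

333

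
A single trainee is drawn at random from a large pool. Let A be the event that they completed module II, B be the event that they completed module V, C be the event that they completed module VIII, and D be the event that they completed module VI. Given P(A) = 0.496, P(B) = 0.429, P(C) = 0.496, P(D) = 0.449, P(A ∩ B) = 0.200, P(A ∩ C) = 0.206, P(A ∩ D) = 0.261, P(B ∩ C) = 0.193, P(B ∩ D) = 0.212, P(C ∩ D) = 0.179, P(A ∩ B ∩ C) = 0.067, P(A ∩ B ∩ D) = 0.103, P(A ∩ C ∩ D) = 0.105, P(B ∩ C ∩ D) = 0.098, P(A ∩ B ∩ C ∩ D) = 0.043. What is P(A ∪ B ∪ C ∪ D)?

Apply inclusion-exclusion:
P(A ∪ B ∪ C ∪ D) = 0.496 + 0.429 + 0.496 + 0.449 − 0.200 − 0.206 − 0.261 − 0.193 − 0.212 − 0.179 + 0.067 + 0.103 + 0.105 + 0.098 − 0.043 = 0.949

0.949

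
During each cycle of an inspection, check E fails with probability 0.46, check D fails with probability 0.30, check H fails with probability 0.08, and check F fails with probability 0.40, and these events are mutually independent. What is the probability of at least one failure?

P(none) = (1 − 0.46) × (1 − 0.30) × (1 − 0.08) × (1 − 0.40) = 0.54 × 0.70 × 0.92 × 0.60 = 0.208656
P(at least one) = 1 − 0.208656 = 0.791344

0.791344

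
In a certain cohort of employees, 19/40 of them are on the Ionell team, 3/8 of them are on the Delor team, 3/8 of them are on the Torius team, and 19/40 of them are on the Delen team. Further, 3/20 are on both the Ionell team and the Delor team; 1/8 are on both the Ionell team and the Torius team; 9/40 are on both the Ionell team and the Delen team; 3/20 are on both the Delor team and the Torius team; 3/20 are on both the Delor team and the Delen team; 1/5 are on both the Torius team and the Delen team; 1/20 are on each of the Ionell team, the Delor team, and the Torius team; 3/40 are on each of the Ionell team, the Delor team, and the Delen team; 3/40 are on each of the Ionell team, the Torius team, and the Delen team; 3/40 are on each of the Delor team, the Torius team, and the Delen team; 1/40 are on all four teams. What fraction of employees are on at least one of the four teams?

By inclusion-exclusion,
P(≥1) = 19/40 + 3/8 + 3/8 + 19/40 − 3/20 − 1/8 − 9/40 − 3/20 − 3/20 − 1/5 + 1/20 + 3/40 + 3/40 + 3/40 − 1/40 = 19/20

19/20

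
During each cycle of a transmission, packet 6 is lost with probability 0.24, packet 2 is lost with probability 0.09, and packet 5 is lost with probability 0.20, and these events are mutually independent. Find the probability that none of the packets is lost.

Independence gives P(none) = ∏(1 − pᵢ).
P(none) = (1 − 0.24) × (1 − 0.09) × (1 − 0.20) = 0.76 × 0.91 × 0.80 = 0.55328

0.55328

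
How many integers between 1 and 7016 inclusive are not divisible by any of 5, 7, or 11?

4374

By inclusion-exclusion,
floor(7016/5) + floor(7016/7) + floor(7016/11) − floor(7016/35) − floor(7016/55) − floor(7016/77) + floor(7016/385) = 1403 + 1002 + 637 − 200 − 127 − 91 + 18 = 2642
7016 − 2642 = 4374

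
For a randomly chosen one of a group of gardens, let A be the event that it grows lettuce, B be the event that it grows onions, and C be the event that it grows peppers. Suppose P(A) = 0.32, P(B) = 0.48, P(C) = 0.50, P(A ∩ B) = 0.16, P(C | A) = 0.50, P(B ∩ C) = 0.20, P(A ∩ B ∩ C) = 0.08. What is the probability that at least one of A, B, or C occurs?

0.86

P(A ∩ C) = P(A)·P(C|A) = 0.32 × 0.50 = 0.16
By inclusion–exclusion:
P(A ∪ B ∪ C) = 0.32 + 0.48 + 0.50 − 0.16 − 0.16 − 0.20 + 0.08 = 0.86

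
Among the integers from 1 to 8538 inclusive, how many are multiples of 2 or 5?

5123

⌊8538/2⌋ + ⌊8538/5⌋ − ⌊8538/10⌋ = 4269 + 1707 − 853 = 5123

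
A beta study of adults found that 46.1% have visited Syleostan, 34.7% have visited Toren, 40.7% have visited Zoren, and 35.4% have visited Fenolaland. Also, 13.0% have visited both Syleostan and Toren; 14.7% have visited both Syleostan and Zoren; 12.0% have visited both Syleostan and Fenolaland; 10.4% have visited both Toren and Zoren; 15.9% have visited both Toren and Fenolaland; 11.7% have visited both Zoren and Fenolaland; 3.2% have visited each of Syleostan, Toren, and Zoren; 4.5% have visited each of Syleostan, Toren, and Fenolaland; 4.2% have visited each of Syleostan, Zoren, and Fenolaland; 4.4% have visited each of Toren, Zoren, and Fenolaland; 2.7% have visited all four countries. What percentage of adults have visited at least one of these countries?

92.8%

P(≥1) = 46.1 + 34.7 + 40.7 + 35.4 − 13.0 − 14.7 − 12.0 − 10.4 − 15.9 − 11.7 + 3.2 + 4.5 + 4.2 + 4.4 − 2.7 = 92.8%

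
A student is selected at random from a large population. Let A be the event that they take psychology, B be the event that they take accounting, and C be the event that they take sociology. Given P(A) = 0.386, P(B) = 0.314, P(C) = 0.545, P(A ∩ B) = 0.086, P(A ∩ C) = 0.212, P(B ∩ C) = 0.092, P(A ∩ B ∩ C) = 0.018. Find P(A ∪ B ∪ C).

0.873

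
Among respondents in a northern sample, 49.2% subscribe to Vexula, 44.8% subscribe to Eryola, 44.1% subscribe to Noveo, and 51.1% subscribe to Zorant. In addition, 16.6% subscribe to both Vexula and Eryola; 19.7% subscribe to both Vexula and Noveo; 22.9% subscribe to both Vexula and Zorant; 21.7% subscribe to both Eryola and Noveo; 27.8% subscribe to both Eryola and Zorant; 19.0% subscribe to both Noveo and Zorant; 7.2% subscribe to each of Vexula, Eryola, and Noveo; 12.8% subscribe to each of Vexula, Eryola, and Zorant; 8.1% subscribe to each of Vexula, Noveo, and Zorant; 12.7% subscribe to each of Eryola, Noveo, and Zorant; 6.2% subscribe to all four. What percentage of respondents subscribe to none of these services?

P(at least one) = 49.2 + 44.8 + 44.1 + 51.1 − 16.6 − 19.7 − 22.9 − 21.7 − 27.8 − 19.0 + 7.2 + 12.8 + 8.1 + 12.7 − 6.2 = 96.1%
P(none) = 100% − 96.1% = 3.9%

3.9%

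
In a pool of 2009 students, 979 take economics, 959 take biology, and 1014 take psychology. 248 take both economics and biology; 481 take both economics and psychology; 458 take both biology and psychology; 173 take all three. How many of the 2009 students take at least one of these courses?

1938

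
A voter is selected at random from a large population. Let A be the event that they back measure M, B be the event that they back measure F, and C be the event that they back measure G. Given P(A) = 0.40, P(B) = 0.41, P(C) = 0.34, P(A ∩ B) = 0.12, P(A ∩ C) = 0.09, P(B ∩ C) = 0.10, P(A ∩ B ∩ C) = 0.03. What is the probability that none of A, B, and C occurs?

0.13

Using inclusion–exclusion:
P(A ∪ B ∪ C) = 0.40 + 0.41 + 0.34 − 0.12 − 0.09 − 0.10 + 0.03 = 0.87
P(none) = 1 − 0.87 = 0.13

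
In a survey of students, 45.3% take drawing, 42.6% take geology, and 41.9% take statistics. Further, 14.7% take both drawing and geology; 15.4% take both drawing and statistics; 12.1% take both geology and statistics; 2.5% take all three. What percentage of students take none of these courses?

P(union) = 45.3 + 42.6 + 41.9 − 14.7 − 15.4 − 12.1 + 2.5 = 90.1%
P(none) = 100% − 90.1% = 9.9%

9.9%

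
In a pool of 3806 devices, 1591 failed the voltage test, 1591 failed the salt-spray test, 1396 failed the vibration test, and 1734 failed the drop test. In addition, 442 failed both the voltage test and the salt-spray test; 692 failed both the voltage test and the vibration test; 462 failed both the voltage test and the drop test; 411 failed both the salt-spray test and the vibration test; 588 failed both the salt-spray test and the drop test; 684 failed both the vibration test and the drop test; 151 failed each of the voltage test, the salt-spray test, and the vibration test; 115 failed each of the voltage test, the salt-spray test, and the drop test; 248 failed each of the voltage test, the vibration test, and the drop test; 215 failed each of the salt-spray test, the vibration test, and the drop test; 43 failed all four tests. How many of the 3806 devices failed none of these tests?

87

N(≥1) = 1591 + 1591 + 1396 + 1734 − 442 − 692 − 462 − 411 − 588 − 684 + 151 + 115 + 248 + 215 − 43 = 3719
None: 3806 − 3719 = 87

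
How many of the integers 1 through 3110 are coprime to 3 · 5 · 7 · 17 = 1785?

1338

1036 + 622 + 444 + 182 − 207 − 148 − 60 − 88 − 36 − 26 + 29 + 12 + 8 + 5 − 1 = 1772
3110 − 1772 = 1338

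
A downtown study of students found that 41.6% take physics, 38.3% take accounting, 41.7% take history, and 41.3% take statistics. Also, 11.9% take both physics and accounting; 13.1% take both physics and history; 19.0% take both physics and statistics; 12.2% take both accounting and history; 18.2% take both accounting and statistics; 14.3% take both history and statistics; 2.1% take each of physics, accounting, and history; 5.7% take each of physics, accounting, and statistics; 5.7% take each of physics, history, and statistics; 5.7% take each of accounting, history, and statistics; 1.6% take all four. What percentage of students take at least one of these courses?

91.8%

P(union) = 41.6 + 38.3 + 41.7 + 41.3 − 11.9 − 13.1 − 19.0 − 12.2 − 18.2 − 14.3 + 2.1 + 5.7 + 5.7 + 5.7 − 1.6 = 91.8%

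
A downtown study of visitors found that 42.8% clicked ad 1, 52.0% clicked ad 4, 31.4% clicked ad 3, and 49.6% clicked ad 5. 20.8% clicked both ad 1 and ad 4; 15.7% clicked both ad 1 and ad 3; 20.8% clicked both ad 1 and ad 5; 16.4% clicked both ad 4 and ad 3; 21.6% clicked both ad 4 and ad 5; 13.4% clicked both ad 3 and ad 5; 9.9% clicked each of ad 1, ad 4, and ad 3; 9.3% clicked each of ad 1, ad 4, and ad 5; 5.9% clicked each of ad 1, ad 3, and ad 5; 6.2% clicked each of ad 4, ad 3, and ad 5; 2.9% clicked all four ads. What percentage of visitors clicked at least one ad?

Inclusion–exclusion gives
P(union) = 42.8 + 52.0 + 31.4 + 49.6 − 20.8 − 15.7 − 20.8 − 16.4 − 21.6 − 13.4 + 9.9 + 9.3 + 5.9 + 6.2 − 2.9 = 95.5%

95.5%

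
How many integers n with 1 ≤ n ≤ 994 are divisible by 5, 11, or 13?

198 + 90 + 76 − 18 − 15 − 6 + 1 = 326

326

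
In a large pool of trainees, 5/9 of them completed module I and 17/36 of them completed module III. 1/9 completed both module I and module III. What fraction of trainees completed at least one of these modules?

P(≥1) = 5/9 + 17/36 − 1/9 = 11/12

11/12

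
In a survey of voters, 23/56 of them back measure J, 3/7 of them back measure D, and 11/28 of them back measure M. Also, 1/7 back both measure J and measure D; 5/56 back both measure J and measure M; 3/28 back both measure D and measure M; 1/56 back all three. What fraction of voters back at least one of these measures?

51/56

By inclusion–exclusion:
P(union) = 23/56 + 3/7 + 11/28 − 1/7 − 5/56 − 3/28 + 1/56 = 51/56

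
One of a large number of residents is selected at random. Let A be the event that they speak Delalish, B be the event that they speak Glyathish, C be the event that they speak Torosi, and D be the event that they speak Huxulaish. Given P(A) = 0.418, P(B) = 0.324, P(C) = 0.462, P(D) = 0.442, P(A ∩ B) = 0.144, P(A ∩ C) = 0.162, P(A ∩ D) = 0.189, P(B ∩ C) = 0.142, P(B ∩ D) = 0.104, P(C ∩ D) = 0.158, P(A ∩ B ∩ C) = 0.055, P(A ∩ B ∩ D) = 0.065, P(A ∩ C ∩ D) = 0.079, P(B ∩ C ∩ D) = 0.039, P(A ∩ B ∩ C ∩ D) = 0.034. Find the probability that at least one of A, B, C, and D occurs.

0.951

Inclusion–exclusion gives
P(A ∪ B ∪ C ∪ D) = 0.418 + 0.324 + 0.462 + 0.442 − 0.144 − 0.162 − 0.189 − 0.142 − 0.104 − 0.158 + 0.055 + 0.065 + 0.079 + 0.039 − 0.034 = 0.951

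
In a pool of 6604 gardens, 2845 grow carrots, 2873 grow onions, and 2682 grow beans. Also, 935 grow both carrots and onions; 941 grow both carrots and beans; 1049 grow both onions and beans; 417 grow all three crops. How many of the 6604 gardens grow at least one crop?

Apply inclusion-exclusion:
N(≥1) = 2845 + 2873 + 2682 − 935 − 941 − 1049 + 417 = 5892

5892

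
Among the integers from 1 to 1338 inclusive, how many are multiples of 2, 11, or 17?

669 + 121 + 78 − 60 − 39 − 7 + 3 = 765

765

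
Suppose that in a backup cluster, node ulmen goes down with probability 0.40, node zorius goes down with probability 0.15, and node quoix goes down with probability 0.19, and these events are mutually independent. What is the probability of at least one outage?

P(none) = (1 − 0.40) × (1 − 0.15) × (1 − 0.19) = 0.60 × 0.85 × 0.81 = 0.4131
P(at least one) = 1 − 0.4131 = 0.5869

0.5869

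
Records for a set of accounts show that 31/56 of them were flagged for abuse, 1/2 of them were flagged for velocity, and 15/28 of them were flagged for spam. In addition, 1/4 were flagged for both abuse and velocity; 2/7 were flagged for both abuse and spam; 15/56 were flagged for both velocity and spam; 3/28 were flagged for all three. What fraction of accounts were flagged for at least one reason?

P(≥1) = 31/56 + 1/2 + 15/28 − 1/4 − 2/7 − 15/56 + 3/28 = 25/28

25/28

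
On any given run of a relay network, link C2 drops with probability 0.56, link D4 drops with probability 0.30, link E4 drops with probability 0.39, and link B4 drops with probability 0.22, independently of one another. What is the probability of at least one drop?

0.8534536

P(none) = (1 − 0.56) × (1 − 0.30) × (1 − 0.39) × (1 − 0.22) = 0.44 × 0.70 × 0.61 × 0.78 = 0.1465464
P(at least one) = 1 − 0.1465464 = 0.8534536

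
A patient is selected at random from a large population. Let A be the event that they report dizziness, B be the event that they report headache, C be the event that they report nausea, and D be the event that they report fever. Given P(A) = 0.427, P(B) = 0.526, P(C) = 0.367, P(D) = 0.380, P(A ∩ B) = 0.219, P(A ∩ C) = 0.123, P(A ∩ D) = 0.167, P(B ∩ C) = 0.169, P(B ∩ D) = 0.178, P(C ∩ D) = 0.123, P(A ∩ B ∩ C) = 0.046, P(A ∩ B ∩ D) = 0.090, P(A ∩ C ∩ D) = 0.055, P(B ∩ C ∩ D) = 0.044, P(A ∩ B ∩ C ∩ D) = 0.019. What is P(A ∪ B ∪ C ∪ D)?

By inclusion–exclusion:
P(A ∪ B ∪ C ∪ D) = 0.427 + 0.526 + 0.367 + 0.380 − 0.219 − 0.123 − 0.167 − 0.169 − 0.178 − 0.123 + 0.046 + 0.090 + 0.055 + 0.044 − 0.019 = 0.937

0.937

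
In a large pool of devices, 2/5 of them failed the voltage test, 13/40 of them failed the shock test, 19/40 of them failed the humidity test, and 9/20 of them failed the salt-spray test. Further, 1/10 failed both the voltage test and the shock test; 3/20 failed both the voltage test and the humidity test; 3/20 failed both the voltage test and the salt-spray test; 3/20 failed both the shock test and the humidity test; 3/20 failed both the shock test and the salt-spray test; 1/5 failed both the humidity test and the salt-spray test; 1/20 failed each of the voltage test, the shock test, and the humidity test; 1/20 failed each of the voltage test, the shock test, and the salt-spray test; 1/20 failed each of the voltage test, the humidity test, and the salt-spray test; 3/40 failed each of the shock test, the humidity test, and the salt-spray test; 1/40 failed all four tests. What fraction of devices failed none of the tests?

1/20

Inclusion–exclusion gives
P(≥1) = 2/5 + 13/40 + 19/40 + 9/20 − 1/10 − 3/20 − 3/20 − 3/20 − 3/20 − 1/5 + 1/20 + 1/20 + 1/20 + 3/40 − 1/40 = 19/20
P(none) = 1 − 19/20 = 1/20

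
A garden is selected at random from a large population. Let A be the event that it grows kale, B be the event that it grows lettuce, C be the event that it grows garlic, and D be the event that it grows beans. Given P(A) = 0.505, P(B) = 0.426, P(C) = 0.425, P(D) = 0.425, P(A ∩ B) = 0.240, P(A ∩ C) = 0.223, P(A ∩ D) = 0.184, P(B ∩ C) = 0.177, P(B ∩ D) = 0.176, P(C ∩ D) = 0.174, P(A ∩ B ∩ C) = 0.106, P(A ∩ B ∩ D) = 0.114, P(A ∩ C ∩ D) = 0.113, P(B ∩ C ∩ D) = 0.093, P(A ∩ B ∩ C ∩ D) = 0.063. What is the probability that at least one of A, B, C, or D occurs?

Using inclusion–exclusion:
P(A ∪ B ∪ C ∪ D) = 0.505 + 0.426 + 0.425 + 0.425 − 0.240 − 0.223 − 0.184 − 0.177 − 0.176 − 0.174 + 0.106 + 0.114 + 0.113 + 0.093 − 0.063 = 0.970

0.970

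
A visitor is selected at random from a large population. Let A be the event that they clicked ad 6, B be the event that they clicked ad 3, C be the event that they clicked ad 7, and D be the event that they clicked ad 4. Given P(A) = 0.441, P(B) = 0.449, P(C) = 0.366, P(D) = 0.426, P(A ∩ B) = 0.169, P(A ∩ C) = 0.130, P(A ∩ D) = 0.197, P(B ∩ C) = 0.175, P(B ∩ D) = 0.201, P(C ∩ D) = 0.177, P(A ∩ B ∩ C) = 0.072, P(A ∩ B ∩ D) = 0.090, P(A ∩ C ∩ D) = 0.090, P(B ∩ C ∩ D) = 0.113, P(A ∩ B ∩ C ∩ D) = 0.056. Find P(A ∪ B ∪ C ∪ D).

0.942

Using inclusion–exclusion:
P(A ∪ B ∪ C ∪ D) = 0.441 + 0.449 + 0.366 + 0.426 − 0.169 − 0.130 − 0.197 − 0.175 − 0.201 − 0.177 + 0.072 + 0.090 + 0.090 + 0.113 − 0.056 = 0.942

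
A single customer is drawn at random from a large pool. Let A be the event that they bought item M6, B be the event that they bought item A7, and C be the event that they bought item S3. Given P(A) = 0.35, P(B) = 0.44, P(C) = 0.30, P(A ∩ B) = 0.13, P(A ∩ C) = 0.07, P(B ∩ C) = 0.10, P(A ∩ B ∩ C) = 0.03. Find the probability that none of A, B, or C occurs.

0.18

Using inclusion–exclusion:
P(A ∪ B ∪ C) = 0.35 + 0.44 + 0.30 − 0.13 − 0.07 − 0.10 + 0.03 = 0.82
P(none) = 1 − 0.82 = 0.18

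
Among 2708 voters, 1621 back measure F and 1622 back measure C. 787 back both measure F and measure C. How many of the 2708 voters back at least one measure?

2456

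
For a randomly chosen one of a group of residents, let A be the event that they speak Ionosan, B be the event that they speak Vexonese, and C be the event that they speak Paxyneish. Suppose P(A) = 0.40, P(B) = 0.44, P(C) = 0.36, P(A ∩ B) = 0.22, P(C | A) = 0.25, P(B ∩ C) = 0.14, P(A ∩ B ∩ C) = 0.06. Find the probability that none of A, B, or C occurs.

0.20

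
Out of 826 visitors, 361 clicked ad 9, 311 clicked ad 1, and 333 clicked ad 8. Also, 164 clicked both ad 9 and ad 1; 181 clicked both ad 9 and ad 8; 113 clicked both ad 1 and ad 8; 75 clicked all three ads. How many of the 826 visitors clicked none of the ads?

Inclusion–exclusion gives
|union| = 361 + 311 + 333 − 164 − 181 − 113 + 75 = 622
None: 826 − 622 = 204

204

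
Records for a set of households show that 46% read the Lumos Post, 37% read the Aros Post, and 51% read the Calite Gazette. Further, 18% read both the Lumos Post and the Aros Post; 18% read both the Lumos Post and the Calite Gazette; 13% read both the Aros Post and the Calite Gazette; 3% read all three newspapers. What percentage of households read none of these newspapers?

12%

P(union) = 46 + 37 + 51 − 18 − 18 − 13 + 3 = 88%
P(none) = 100% − 88% = 12%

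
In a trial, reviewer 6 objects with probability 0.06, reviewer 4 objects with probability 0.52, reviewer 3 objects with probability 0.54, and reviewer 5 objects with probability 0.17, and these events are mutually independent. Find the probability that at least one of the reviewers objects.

0.82773184

P(none) = (1 − 0.06) × (1 − 0.52) × (1 − 0.54) × (1 − 0.17) = 0.94 × 0.48 × 0.46 × 0.83 = 0.17226816
P(at least one) = 1 − 0.17226816 = 0.82773184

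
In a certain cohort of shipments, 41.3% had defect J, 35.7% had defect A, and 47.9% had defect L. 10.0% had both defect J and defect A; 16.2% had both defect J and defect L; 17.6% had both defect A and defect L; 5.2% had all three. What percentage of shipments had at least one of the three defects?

By inclusion–exclusion:
P(at least one) = 41.3 + 35.7 + 47.9 − 10.0 − 16.2 − 17.6 + 5.2 = 86.3%

86.3%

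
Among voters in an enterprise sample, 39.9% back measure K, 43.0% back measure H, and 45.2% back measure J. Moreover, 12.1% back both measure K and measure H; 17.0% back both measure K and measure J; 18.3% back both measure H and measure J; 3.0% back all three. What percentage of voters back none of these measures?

Using inclusion–exclusion:
P(at least one) = 39.9 + 43.0 + 45.2 − 12.1 − 17.0 − 18.3 + 3.0 = 83.7%
P(none) = 100% − 83.7% = 16.3%

16.3%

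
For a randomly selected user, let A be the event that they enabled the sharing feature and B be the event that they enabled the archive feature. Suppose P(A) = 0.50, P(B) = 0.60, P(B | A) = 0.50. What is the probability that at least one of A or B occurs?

P(A ∩ B) = P(A)·P(B|A) = 0.50 × 0.50 = 0.25
By inclusion–exclusion:
P(A ∪ B) = 0.50 + 0.60 − 0.25 = 0.85

0.85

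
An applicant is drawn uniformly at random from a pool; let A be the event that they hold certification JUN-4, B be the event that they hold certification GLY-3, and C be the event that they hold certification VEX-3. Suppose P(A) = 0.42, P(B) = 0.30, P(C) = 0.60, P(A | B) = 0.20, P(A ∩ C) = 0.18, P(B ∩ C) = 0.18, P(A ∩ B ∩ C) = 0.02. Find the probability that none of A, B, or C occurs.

0.08

P(A ∩ B) = P(B)·P(A|B) = 0.30 × 0.20 = 0.06
Using inclusion–exclusion:
P(A ∪ B ∪ C) = 0.42 + 0.30 + 0.60 − 0.06 − 0.18 − 0.18 + 0.02 = 0.92
P(none) = 1 − 0.92 = 0.08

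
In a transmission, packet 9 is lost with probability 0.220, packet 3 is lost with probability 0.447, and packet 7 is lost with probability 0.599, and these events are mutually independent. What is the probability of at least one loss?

P(none) = (1 − 0.220) × (1 − 0.447) × (1 − 0.599) = 0.780 × 0.553 × 0.401 = 0.17296734
P(at least one) = 1 − 0.17296734 = 0.82703266

0.82703266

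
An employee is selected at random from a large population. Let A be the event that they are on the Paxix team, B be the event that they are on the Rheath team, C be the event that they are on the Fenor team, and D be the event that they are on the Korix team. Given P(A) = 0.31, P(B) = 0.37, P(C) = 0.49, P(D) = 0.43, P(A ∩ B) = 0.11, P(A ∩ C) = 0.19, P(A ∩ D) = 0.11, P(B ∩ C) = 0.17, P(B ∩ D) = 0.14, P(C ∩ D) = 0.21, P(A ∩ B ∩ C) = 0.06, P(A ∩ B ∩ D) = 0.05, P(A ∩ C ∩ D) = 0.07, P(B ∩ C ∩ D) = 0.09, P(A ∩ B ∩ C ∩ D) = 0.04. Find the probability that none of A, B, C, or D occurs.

0.10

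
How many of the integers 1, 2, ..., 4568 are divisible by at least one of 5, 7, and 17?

1619

⌊4568/5⌋ + ⌊4568/7⌋ + ⌊4568/17⌋ − ⌊4568/35⌋ − ⌊4568/85⌋ − ⌊4568/119⌋ + ⌊4568/595⌋ = 913 + 652 + 268 − 130 − 53 − 38 + 7 = 1619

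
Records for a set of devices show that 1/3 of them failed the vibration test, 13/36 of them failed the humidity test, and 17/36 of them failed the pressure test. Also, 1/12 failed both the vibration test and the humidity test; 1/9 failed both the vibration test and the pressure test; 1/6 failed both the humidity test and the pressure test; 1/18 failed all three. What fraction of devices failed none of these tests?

5/36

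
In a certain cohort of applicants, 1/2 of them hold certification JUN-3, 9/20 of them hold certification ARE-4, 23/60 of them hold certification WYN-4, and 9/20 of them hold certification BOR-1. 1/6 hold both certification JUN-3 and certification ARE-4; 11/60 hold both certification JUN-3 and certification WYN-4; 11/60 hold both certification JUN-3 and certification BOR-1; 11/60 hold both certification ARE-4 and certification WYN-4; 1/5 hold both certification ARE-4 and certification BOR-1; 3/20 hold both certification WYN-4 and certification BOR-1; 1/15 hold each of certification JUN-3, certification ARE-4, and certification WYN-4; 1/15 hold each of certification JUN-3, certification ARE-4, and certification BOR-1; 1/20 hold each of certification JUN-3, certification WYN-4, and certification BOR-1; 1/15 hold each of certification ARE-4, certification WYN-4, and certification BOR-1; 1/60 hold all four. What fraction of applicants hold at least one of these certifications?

P(≥1) = 1/2 + 9/20 + 23/60 + 9/20 − 1/6 − 11/60 − 11/60 − 11/60 − 1/5 − 3/20 + 1/15 + 1/15 + 1/20 + 1/15 − 1/60 = 19/20

19/20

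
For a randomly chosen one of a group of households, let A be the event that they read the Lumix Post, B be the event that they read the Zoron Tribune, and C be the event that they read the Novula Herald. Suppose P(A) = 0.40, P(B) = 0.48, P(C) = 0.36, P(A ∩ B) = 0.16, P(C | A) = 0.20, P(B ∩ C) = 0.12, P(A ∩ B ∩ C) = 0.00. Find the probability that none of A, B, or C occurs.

P(A ∩ C) = P(A)·P(C|A) = 0.40 × 0.20 = 0.08
Inclusion–exclusion gives
P(A ∪ B ∪ C) = 0.40 + 0.48 + 0.36 − 0.16 − 0.08 − 0.12 + 0.00 = 0.88
P(none) = 1 − 0.88 = 0.12

0.12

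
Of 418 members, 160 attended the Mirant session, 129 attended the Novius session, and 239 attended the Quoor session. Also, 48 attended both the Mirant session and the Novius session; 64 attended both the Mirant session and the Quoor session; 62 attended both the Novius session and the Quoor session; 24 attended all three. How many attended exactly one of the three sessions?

N(exactly one) = 160 + 129 + 239 − 2·48 − 2·64 − 2·62 + 3·24 = 252

252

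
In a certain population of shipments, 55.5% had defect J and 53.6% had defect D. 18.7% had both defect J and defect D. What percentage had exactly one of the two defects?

P(exactly one) = 55.5 + 53.6 − 2·18.7 = 71.7%

71.7%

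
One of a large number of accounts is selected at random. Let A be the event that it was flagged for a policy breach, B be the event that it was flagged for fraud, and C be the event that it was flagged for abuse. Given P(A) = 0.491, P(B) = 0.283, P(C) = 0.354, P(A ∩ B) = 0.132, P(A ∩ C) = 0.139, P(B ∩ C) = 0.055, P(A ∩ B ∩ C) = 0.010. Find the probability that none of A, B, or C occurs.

By inclusion-exclusion,
P(A ∪ B ∪ C) = 0.491 + 0.283 + 0.354 − 0.132 − 0.139 − 0.055 + 0.010 = 0.812
P(none) = 1 − 0.812 = 0.188

0.188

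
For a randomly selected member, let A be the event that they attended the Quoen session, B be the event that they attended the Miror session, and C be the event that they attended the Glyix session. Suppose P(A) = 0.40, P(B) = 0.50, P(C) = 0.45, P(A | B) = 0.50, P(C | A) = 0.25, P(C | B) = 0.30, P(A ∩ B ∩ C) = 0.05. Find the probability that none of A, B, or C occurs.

0.10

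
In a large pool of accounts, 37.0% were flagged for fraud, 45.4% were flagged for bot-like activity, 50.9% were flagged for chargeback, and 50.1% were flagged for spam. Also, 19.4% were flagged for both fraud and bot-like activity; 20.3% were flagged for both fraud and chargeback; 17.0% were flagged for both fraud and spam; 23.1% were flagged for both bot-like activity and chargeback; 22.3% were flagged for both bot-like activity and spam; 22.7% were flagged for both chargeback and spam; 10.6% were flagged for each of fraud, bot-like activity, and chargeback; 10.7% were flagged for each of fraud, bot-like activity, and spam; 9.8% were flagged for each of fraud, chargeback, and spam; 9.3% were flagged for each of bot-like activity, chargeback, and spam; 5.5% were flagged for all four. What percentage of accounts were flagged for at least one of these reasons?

Using inclusion–exclusion:
P(≥1) = 37.0 + 45.4 + 50.9 + 50.1 − 19.4 − 20.3 − 17.0 − 23.1 − 22.3 − 22.7 + 10.6 + 10.7 + 9.8 + 9.3 − 5.5 = 93.5%

93.5%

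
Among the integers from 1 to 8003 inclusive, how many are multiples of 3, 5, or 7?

4344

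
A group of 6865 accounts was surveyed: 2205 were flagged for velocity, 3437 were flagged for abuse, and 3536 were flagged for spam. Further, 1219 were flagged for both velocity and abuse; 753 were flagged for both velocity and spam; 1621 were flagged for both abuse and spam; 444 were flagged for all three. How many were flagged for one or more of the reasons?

6029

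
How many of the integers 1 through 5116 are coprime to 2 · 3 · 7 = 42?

By inclusion–exclusion:
floor(5116/2) + floor(5116/3) + floor(5116/7) − floor(5116/6) − floor(5116/14) − floor(5116/21) + floor(5116/42) = 2558 + 1705 + 730 − 852 − 365 − 243 + 121 = 3654
5116 − 3654 = 1462

1462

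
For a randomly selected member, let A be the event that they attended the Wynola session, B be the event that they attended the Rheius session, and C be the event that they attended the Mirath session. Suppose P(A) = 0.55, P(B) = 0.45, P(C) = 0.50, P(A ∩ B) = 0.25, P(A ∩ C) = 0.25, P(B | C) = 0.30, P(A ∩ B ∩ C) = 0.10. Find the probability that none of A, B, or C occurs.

0.05

P(B ∩ C) = P(C)·P(B|C) = 0.50 × 0.30 = 0.15
P(A ∪ B ∪ C) = 0.55 + 0.45 + 0.50 − 0.25 − 0.25 − 0.15 + 0.10 = 0.95
P(none) = 1 − 0.95 = 0.05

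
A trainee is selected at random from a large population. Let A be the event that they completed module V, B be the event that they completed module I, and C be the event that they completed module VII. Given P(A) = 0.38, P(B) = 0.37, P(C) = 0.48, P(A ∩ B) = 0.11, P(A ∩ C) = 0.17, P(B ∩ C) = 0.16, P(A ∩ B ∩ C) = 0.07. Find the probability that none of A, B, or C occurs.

0.14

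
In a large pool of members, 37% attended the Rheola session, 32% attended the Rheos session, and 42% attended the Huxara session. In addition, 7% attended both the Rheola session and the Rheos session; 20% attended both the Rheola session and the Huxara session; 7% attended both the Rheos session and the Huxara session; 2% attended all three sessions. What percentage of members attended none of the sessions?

Inclusion–exclusion gives
P(≥1) = 37 + 32 + 42 − 7 − 20 − 7 + 2 = 79%
P(none) = 100% − 79% = 21%

21%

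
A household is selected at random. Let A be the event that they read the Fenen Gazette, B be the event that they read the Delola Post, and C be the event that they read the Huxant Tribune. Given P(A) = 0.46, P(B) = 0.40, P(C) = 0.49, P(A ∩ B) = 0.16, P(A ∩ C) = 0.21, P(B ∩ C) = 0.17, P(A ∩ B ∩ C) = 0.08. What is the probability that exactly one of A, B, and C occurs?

Using the inclusion–exclusion count for exactly one event:
P(exactly one) = 0.46 + 0.40 + 0.49 − 2·0.16 − 2·0.21 − 2·0.17 + 3·0.08 = 0.51

0.51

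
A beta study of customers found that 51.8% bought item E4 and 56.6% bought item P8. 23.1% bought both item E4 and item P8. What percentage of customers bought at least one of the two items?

85.3%

Apply inclusion-exclusion:
P(union) = 51.8 + 56.6 − 23.1 = 85.3%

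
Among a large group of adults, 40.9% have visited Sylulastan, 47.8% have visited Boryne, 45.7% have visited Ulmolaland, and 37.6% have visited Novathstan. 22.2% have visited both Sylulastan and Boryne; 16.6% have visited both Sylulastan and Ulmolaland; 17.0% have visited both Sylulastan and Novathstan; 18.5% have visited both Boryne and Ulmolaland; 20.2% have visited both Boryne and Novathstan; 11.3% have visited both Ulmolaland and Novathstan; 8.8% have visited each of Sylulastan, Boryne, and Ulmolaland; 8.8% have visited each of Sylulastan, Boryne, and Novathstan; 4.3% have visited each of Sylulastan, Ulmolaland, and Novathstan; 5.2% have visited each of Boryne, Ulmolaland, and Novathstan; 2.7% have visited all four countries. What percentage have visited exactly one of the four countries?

30.9%

P(exactly one) = 40.9 + 47.8 + 45.7 + 37.6 − 2·22.2 − 2·16.6 − 2·17.0 − 2·18.5 − 2·20.2 − 2·11.3 + 3·8.8 + 3·8.8 + 3·4.3 + 3·5.2 − 4·2.7 = 30.9%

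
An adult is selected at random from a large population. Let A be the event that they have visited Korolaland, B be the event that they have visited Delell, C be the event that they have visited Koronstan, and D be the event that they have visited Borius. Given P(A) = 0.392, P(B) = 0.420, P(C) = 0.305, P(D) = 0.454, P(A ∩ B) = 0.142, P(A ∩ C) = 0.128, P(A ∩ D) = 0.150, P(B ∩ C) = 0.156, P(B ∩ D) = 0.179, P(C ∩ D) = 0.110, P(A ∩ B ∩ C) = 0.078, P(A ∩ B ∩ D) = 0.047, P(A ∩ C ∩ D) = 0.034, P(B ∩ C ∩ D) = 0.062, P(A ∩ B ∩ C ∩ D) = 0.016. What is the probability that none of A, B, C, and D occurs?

0.089

Using inclusion–exclusion:
P(A ∪ B ∪ C ∪ D) = 0.392 + 0.420 + 0.305 + 0.454 − 0.142 − 0.128 − 0.150 − 0.156 − 0.179 − 0.110 + 0.078 + 0.047 + 0.034 + 0.062 − 0.016 = 0.911
P(none) = 1 − 0.911 = 0.089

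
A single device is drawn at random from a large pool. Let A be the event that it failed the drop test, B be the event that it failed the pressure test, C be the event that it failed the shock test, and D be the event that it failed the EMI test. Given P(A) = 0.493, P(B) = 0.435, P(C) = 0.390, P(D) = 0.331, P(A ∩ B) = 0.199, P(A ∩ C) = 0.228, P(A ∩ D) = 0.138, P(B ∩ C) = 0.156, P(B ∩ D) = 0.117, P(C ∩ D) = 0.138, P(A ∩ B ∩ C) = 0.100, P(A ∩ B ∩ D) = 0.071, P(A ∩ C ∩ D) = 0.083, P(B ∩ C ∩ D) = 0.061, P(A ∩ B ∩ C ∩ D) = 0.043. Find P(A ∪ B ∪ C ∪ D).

0.945

P(A ∪ B ∪ C ∪ D) = 0.493 + 0.435 + 0.390 + 0.331 − 0.199 − 0.228 − 0.138 − 0.156 − 0.117 − 0.138 + 0.100 + 0.071 + 0.083 + 0.061 − 0.043 = 0.945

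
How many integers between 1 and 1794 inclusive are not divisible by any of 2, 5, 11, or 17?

By inclusion-exclusion,
⌊1794/2⌋ + ⌊1794/5⌋ + ⌊1794/11⌋ + ⌊1794/17⌋ − ⌊1794/10⌋ − ⌊1794/22⌋ − ⌊1794/34⌋ − ⌊1794/55⌋ − ⌊1794/85⌋ − ⌊1794/187⌋ + ⌊1794/110⌋ + ⌊1794/170⌋ + ⌊1794/374⌋ + ⌊1794/935⌋ − ⌊1794/1870⌋ = 897 + 358 + 163 + 105 − 179 − 81 − 52 − 32 − 21 − 9 + 16 + 10 + 4 + 1 − 0 = 1180
1794 − 1180 = 614

614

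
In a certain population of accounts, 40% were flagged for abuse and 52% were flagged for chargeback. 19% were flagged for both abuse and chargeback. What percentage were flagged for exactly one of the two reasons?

54%

By inclusion–exclusion (exactly-one form):
P(exactly one) = 40 + 52 − 2·19 = 54%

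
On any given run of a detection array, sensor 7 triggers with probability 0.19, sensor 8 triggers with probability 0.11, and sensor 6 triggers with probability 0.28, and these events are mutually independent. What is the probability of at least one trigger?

0.480952

P(none) = (1 − 0.19) × (1 − 0.11) × (1 − 0.28) = 0.81 × 0.89 × 0.72 = 0.519048
P(at least one) = 1 − 0.519048 = 0.480952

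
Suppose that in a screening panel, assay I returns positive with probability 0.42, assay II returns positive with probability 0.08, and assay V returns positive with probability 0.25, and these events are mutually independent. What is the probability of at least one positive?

0.5998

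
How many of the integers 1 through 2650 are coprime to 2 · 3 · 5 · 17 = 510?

665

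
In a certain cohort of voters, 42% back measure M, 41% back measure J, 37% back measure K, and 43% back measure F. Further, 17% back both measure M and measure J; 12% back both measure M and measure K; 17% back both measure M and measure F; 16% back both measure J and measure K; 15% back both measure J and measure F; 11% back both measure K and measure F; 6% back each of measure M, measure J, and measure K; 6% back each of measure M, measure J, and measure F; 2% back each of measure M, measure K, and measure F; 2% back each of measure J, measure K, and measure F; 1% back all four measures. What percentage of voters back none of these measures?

10%

By inclusion-exclusion,
P(≥1) = 42 + 41 + 37 + 43 − 17 − 12 − 17 − 16 − 15 − 11 + 6 + 6 + 2 + 2 − 1 = 90%
P(none) = 100% − 90% = 10%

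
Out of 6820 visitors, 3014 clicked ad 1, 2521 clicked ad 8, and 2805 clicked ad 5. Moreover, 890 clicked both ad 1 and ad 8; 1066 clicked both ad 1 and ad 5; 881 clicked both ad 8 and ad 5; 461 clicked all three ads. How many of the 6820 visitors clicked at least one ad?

5964

N(≥1) = 3014 + 2521 + 2805 − 890 − 1066 − 881 + 461 = 5964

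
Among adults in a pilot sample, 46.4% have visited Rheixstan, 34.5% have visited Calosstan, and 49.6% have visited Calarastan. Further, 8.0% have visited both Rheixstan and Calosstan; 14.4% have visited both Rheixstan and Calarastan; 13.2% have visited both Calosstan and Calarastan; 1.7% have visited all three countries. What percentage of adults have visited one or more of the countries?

96.6%

Apply inclusion-exclusion:
P(union) = 46.4 + 34.5 + 49.6 − 8.0 − 14.4 − 13.2 + 1.7 = 96.6%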